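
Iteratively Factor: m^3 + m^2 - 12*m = (m)*(m^2 + m - 12) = m*(m + 4)*(m - 3)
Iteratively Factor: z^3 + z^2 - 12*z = (z + 4)*(z^2 - 3*z) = (z - 3)*(z + 4)*(z)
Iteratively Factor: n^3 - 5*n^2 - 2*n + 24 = (n - 4)*(n^2 - n - 6) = (n - 4)*(n + 2)*(n - 3)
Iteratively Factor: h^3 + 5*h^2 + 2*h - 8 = (h + 2)*(h^2 + 3*h - 4) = (h - 1)*(h + 2)*(h + 4)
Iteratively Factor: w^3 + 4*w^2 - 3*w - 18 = (w - 2)*(w^2 + 6*w + 9) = (w - 2)*(w + 3)*(w + 3)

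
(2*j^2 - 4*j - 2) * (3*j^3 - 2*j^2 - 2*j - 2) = 6*j^5 - 16*j^4 - 2*j^3 + 8*j^2 + 12*j + 4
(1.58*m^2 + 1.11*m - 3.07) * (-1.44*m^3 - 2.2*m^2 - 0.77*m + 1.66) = -2.2752*m^5 - 5.0744*m^4 + 0.762199999999999*m^3 + 8.5221*m^2 + 4.2065*m - 5.0962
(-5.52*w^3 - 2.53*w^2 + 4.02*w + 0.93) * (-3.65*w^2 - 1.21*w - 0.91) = 20.148*w^5 + 15.9137*w^4 - 6.5885*w^3 - 5.9564*w^2 - 4.7835*w - 0.8463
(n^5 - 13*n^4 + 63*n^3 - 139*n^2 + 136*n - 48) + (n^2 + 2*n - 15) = n^5 - 13*n^4 + 63*n^3 - 138*n^2 + 138*n - 63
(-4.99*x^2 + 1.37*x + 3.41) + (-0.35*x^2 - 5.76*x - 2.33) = -5.34*x^2 - 4.39*x + 1.08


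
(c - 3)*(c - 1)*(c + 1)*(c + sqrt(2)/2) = c^4 - 3*c^3 + sqrt(2)*c^3/2 - 3*sqrt(2)*c^2/2 - c^2 - sqrt(2)*c/2 + 3*c + 3*sqrt(2)/2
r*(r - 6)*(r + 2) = r^3 - 4*r^2 - 12*r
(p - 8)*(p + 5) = p^2 - 3*p - 40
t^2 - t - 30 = (t - 6)*(t + 5)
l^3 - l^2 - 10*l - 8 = (l - 4)*(l + 1)*(l + 2)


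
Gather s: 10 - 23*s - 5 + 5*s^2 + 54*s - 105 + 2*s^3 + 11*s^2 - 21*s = 2*s^3 + 16*s^2 + 10*s - 100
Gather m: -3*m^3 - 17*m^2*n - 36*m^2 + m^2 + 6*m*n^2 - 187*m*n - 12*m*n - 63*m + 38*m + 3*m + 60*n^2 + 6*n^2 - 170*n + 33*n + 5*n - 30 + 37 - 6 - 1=-3*m^3 + m^2*(-17*n - 35) + m*(6*n^2 - 199*n - 22) + 66*n^2 - 132*n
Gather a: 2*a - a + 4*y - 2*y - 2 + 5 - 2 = a + 2*y + 1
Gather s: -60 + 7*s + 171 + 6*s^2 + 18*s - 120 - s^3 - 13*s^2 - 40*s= -s^3 - 7*s^2 - 15*s - 9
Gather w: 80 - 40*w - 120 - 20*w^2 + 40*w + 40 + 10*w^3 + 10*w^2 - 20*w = 10*w^3 - 10*w^2 - 20*w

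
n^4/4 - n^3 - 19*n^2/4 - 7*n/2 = n*(n/2 + 1/2)*(n/2 + 1)*(n - 7)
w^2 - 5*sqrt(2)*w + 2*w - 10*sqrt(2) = (w + 2)*(w - 5*sqrt(2))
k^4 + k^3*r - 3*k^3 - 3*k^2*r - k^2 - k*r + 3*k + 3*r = (k - 3)*(k - 1)*(k + 1)*(k + r)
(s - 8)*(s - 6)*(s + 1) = s^3 - 13*s^2 + 34*s + 48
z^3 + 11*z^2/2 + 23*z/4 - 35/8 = (z - 1/2)*(z + 5/2)*(z + 7/2)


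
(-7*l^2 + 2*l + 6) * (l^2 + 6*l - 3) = -7*l^4 - 40*l^3 + 39*l^2 + 30*l - 18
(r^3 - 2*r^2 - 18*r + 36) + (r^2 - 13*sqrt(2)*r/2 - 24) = r^3 - r^2 - 18*r - 13*sqrt(2)*r/2 + 12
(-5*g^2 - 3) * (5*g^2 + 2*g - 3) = -25*g^4 - 10*g^3 - 6*g + 9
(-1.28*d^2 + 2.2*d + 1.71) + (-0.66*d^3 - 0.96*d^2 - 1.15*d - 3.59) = -0.66*d^3 - 2.24*d^2 + 1.05*d - 1.88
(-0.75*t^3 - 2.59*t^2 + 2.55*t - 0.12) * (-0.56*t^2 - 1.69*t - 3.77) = 0.42*t^5 + 2.7179*t^4 + 5.7766*t^3 + 5.522*t^2 - 9.4107*t + 0.4524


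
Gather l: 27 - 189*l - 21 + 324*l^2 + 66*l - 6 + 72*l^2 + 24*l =396*l^2 - 99*l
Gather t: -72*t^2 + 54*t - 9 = -72*t^2 + 54*t - 9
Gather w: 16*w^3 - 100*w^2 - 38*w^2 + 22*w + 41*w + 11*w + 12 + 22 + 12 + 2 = 16*w^3 - 138*w^2 + 74*w + 48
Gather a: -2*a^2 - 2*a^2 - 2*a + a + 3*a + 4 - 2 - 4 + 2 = -4*a^2 + 2*a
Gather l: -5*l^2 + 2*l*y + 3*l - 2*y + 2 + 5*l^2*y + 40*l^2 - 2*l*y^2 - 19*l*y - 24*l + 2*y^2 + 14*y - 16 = l^2*(5*y + 35) + l*(-2*y^2 - 17*y - 21) + 2*y^2 + 12*y - 14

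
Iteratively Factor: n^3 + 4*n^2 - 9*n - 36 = (n - 3)*(n^2 + 7*n + 12) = (n - 3)*(n + 3)*(n + 4)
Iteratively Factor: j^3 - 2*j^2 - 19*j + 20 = (j - 1)*(j^2 - j - 20) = (j - 5)*(j - 1)*(j + 4)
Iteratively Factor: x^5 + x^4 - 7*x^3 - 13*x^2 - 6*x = (x - 3)*(x^4 + 4*x^3 + 5*x^2 + 2*x) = (x - 3)*(x + 2)*(x^3 + 2*x^2 + x) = (x - 3)*(x + 1)*(x + 2)*(x^2 + x) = (x - 3)*(x + 1)^2*(x + 2)*(x)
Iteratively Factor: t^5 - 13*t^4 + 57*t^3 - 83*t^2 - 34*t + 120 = (t - 5)*(t^4 - 8*t^3 + 17*t^2 + 2*t - 24) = (t - 5)*(t - 2)*(t^3 - 6*t^2 + 5*t + 12) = (t - 5)*(t - 4)*(t - 2)*(t^2 - 2*t - 3) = (t - 5)*(t - 4)*(t - 2)*(t + 1)*(t - 3)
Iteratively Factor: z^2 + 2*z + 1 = (z + 1)*(z + 1)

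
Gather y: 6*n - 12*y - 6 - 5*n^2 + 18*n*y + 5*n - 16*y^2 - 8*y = -5*n^2 + 11*n - 16*y^2 + y*(18*n - 20) - 6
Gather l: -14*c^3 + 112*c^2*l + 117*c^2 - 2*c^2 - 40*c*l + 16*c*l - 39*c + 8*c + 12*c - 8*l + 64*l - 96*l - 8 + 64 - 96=-14*c^3 + 115*c^2 - 19*c + l*(112*c^2 - 24*c - 40) - 40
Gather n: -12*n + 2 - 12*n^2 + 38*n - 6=-12*n^2 + 26*n - 4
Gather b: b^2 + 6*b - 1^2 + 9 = b^2 + 6*b + 8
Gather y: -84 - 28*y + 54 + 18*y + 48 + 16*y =6*y + 18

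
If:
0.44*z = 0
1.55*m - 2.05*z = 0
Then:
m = 0.00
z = 0.00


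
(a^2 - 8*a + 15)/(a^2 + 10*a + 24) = (a^2 - 8*a + 15)/(a^2 + 10*a + 24)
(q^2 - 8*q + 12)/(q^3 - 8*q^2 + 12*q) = 1/q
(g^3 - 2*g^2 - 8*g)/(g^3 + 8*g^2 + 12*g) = (g - 4)/(g + 6)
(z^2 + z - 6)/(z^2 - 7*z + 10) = (z + 3)/(z - 5)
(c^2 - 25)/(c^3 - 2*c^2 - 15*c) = (c + 5)/(c*(c + 3))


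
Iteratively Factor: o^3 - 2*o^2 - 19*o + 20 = (o - 1)*(o^2 - o - 20) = (o - 5)*(o - 1)*(o + 4)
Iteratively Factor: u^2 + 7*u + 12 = (u + 3)*(u + 4)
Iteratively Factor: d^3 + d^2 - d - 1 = (d - 1)*(d^2 + 2*d + 1) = (d - 1)*(d + 1)*(d + 1)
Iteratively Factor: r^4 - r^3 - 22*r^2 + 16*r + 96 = (r + 2)*(r^3 - 3*r^2 - 16*r + 48) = (r - 4)*(r + 2)*(r^2 + r - 12) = (r - 4)*(r + 2)*(r + 4)*(r - 3)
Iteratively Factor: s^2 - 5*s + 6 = (s - 2)*(s - 3)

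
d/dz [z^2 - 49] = 2*z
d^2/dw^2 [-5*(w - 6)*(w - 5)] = -10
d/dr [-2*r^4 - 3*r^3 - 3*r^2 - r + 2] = -8*r^3 - 9*r^2 - 6*r - 1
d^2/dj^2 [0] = 0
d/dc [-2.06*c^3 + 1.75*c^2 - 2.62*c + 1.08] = -6.18*c^2 + 3.5*c - 2.62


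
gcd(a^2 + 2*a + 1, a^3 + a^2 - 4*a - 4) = a + 1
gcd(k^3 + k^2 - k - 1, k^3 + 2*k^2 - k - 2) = k^2 - 1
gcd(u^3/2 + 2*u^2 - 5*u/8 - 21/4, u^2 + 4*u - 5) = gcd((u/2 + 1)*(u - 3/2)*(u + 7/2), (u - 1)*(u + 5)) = 1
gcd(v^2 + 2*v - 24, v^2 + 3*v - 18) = v + 6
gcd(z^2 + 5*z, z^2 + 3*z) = z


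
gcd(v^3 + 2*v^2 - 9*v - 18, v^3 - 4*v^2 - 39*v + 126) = v - 3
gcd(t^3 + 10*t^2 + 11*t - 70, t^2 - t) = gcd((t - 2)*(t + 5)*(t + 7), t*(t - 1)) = 1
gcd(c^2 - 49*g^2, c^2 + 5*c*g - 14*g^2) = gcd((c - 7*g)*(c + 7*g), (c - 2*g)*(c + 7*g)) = c + 7*g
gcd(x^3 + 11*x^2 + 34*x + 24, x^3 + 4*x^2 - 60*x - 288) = x + 6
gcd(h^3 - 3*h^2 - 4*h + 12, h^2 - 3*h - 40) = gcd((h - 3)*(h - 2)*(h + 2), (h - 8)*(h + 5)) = 1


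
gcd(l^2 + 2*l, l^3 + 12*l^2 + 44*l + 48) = l + 2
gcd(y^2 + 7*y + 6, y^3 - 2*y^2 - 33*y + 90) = y + 6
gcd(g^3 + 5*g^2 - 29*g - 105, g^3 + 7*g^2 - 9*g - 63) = g^2 + 10*g + 21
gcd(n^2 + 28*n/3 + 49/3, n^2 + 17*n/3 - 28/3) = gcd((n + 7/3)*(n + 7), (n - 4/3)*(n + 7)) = n + 7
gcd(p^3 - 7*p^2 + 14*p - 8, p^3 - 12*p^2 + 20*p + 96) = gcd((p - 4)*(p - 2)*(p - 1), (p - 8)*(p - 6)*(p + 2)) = 1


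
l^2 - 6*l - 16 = (l - 8)*(l + 2)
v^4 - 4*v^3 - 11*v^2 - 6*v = v*(v - 6)*(v + 1)^2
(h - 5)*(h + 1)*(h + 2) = h^3 - 2*h^2 - 13*h - 10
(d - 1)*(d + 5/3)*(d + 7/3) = d^3 + 3*d^2 - d/9 - 35/9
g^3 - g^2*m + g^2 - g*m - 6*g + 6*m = (g - 2)*(g + 3)*(g - m)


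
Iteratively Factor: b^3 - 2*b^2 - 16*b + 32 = (b - 2)*(b^2 - 16) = (b - 4)*(b - 2)*(b + 4)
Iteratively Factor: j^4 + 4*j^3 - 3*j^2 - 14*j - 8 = (j - 2)*(j^3 + 6*j^2 + 9*j + 4) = (j - 2)*(j + 1)*(j^2 + 5*j + 4) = (j - 2)*(j + 1)*(j + 4)*(j + 1)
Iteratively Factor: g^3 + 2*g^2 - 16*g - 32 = (g - 4)*(g^2 + 6*g + 8) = (g - 4)*(g + 4)*(g + 2)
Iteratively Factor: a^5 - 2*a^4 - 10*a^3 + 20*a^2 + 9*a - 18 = (a - 1)*(a^4 - a^3 - 11*a^2 + 9*a + 18) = (a - 1)*(a + 1)*(a^3 - 2*a^2 - 9*a + 18) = (a - 2)*(a - 1)*(a + 1)*(a^2 - 9) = (a - 2)*(a - 1)*(a + 1)*(a + 3)*(a - 3)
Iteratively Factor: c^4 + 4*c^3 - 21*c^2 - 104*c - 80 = (c + 1)*(c^3 + 3*c^2 - 24*c - 80) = (c + 1)*(c + 4)*(c^2 - c - 20) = (c + 1)*(c + 4)^2*(c - 5)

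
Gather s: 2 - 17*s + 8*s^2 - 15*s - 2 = 8*s^2 - 32*s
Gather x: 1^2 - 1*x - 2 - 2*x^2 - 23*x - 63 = -2*x^2 - 24*x - 64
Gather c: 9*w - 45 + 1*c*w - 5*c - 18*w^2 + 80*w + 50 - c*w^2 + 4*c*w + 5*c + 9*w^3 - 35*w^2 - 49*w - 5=c*(-w^2 + 5*w) + 9*w^3 - 53*w^2 + 40*w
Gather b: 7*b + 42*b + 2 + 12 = 49*b + 14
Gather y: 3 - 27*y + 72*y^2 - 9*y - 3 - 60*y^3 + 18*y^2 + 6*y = -60*y^3 + 90*y^2 - 30*y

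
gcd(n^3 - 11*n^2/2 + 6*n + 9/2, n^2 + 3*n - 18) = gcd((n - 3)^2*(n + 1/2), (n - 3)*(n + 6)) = n - 3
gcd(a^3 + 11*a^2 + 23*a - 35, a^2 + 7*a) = a + 7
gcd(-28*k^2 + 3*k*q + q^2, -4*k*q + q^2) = -4*k + q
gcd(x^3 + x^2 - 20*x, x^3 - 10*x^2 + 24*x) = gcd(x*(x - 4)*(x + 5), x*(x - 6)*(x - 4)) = x^2 - 4*x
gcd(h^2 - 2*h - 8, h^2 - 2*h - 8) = h^2 - 2*h - 8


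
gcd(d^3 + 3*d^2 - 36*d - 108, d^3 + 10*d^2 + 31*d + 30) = d + 3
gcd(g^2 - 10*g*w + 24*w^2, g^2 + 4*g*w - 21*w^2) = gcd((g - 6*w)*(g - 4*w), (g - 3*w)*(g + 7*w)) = 1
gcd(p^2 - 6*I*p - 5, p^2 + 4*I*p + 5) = p - I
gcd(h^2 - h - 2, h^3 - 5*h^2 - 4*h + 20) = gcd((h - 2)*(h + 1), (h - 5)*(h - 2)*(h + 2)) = h - 2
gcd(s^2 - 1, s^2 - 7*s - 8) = s + 1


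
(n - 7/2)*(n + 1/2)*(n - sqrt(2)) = n^3 - 3*n^2 - sqrt(2)*n^2 - 7*n/4 + 3*sqrt(2)*n + 7*sqrt(2)/4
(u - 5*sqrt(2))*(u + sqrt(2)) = u^2 - 4*sqrt(2)*u - 10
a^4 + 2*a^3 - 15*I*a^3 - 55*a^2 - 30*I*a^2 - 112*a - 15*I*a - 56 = (a - 8*I)*(a - 7*I)*(-I*a - I)*(I*a + I)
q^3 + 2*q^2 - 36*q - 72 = (q - 6)*(q + 2)*(q + 6)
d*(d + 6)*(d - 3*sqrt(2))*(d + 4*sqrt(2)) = d^4 + sqrt(2)*d^3 + 6*d^3 - 24*d^2 + 6*sqrt(2)*d^2 - 144*d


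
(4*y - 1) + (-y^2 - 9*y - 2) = -y^2 - 5*y - 3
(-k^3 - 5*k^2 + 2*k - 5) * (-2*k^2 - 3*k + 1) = 2*k^5 + 13*k^4 + 10*k^3 - k^2 + 17*k - 5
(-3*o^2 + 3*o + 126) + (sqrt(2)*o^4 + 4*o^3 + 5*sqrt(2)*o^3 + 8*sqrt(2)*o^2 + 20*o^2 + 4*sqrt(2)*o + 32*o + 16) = sqrt(2)*o^4 + 4*o^3 + 5*sqrt(2)*o^3 + 8*sqrt(2)*o^2 + 17*o^2 + 4*sqrt(2)*o + 35*o + 142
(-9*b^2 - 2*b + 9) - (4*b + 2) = -9*b^2 - 6*b + 7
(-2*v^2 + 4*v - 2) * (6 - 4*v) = 8*v^3 - 28*v^2 + 32*v - 12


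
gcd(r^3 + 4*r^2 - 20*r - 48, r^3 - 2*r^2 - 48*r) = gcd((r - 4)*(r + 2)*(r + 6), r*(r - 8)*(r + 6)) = r + 6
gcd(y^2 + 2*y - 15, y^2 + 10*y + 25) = y + 5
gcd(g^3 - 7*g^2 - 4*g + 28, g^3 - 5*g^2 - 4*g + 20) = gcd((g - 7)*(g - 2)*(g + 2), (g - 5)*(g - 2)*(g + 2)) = g^2 - 4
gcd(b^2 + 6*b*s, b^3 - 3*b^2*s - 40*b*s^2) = b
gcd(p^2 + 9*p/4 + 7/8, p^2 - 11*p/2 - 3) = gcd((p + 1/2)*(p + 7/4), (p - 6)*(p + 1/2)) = p + 1/2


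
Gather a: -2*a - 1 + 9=8 - 2*a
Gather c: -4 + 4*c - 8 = 4*c - 12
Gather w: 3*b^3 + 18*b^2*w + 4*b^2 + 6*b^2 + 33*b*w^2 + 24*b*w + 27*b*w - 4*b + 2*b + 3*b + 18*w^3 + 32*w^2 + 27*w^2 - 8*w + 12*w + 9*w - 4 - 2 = 3*b^3 + 10*b^2 + b + 18*w^3 + w^2*(33*b + 59) + w*(18*b^2 + 51*b + 13) - 6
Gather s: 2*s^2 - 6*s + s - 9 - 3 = 2*s^2 - 5*s - 12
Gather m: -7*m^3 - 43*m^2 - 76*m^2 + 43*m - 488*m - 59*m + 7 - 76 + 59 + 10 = -7*m^3 - 119*m^2 - 504*m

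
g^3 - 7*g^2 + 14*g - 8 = (g - 4)*(g - 2)*(g - 1)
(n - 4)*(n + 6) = n^2 + 2*n - 24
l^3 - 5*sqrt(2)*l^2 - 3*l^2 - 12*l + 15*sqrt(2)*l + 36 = (l - 3)*(l - 6*sqrt(2))*(l + sqrt(2))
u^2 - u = u*(u - 1)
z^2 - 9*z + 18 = (z - 6)*(z - 3)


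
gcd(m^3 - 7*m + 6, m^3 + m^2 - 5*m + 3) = m^2 + 2*m - 3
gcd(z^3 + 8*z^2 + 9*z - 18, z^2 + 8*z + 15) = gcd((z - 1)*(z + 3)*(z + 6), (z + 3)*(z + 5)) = z + 3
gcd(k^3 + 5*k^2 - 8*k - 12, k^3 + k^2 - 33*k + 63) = 1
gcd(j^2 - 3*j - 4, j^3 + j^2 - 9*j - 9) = j + 1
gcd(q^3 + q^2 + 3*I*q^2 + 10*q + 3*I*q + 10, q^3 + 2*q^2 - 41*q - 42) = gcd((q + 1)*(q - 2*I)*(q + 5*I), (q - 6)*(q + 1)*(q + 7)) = q + 1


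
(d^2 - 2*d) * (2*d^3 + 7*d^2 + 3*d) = 2*d^5 + 3*d^4 - 11*d^3 - 6*d^2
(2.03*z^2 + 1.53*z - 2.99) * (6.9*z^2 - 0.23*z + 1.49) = 14.007*z^4 + 10.0901*z^3 - 17.9582*z^2 + 2.9674*z - 4.4551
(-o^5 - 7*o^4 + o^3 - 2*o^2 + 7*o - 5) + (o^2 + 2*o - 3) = -o^5 - 7*o^4 + o^3 - o^2 + 9*o - 8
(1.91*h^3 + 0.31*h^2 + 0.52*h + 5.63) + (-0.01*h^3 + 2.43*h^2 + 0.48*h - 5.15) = 1.9*h^3 + 2.74*h^2 + 1.0*h + 0.48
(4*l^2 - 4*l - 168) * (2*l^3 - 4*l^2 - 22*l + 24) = 8*l^5 - 24*l^4 - 408*l^3 + 856*l^2 + 3600*l - 4032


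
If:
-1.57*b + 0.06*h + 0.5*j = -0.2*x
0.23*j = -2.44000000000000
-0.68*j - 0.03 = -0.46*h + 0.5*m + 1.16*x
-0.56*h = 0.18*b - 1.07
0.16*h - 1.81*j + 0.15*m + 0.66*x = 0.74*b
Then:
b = -18.27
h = 7.78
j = -10.61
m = 298.10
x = -119.21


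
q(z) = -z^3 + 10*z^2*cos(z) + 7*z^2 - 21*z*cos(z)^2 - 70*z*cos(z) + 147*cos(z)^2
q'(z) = -10*z^2*sin(z) - 3*z^2 + 42*z*sin(z)*cos(z) + 70*z*sin(z) + 20*z*cos(z) + 14*z - 294*sin(z)*cos(z) - 21*cos(z)^2 - 70*cos(z)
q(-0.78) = 130.45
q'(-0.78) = 121.84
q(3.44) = 227.48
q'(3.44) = -83.40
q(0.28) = 112.79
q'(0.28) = -147.36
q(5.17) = 14.62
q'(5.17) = -51.56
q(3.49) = 223.01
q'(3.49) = -95.17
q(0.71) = 45.27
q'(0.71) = -147.45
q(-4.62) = 200.57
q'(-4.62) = -603.63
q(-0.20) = 159.63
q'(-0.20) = -33.88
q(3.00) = 237.13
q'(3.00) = 44.72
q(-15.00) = 2709.66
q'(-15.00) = 1073.44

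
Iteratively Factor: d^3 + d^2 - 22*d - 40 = (d + 4)*(d^2 - 3*d - 10) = (d + 2)*(d + 4)*(d - 5)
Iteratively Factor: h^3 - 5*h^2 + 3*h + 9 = (h - 3)*(h^2 - 2*h - 3) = (h - 3)*(h + 1)*(h - 3)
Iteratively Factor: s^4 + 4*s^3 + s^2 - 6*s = (s)*(s^3 + 4*s^2 + s - 6) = s*(s + 2)*(s^2 + 2*s - 3) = s*(s + 2)*(s + 3)*(s - 1)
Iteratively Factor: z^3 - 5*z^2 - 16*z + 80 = (z - 5)*(z^2 - 16) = (z - 5)*(z - 4)*(z + 4)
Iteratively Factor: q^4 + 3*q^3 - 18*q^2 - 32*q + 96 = (q - 2)*(q^3 + 5*q^2 - 8*q - 48) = (q - 3)*(q - 2)*(q^2 + 8*q + 16) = (q - 3)*(q - 2)*(q + 4)*(q + 4)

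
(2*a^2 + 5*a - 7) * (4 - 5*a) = -10*a^3 - 17*a^2 + 55*a - 28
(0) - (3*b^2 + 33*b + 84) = -3*b^2 - 33*b - 84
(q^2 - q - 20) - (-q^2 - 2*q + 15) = 2*q^2 + q - 35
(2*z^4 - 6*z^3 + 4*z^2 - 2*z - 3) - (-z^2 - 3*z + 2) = 2*z^4 - 6*z^3 + 5*z^2 + z - 5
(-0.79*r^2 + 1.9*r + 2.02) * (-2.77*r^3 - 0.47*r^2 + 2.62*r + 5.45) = 2.1883*r^5 - 4.8917*r^4 - 8.5582*r^3 - 0.2769*r^2 + 15.6474*r + 11.009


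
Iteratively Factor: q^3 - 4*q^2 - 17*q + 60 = (q - 5)*(q^2 + q - 12) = (q - 5)*(q - 3)*(q + 4)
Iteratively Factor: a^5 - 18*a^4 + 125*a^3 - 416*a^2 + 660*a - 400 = (a - 2)*(a^4 - 16*a^3 + 93*a^2 - 230*a + 200) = (a - 4)*(a - 2)*(a^3 - 12*a^2 + 45*a - 50) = (a - 4)*(a - 2)^2*(a^2 - 10*a + 25) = (a - 5)*(a - 4)*(a - 2)^2*(a - 5)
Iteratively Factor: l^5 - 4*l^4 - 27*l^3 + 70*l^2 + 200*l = (l + 4)*(l^4 - 8*l^3 + 5*l^2 + 50*l) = (l - 5)*(l + 4)*(l^3 - 3*l^2 - 10*l) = (l - 5)^2*(l + 4)*(l^2 + 2*l) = (l - 5)^2*(l + 2)*(l + 4)*(l)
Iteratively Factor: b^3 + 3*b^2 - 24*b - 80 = (b - 5)*(b^2 + 8*b + 16) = (b - 5)*(b + 4)*(b + 4)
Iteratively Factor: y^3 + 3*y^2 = (y)*(y^2 + 3*y) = y^2*(y + 3)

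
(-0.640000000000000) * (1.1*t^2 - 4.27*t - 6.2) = -0.704*t^2 + 2.7328*t + 3.968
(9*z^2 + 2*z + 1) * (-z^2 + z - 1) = -9*z^4 + 7*z^3 - 8*z^2 - z - 1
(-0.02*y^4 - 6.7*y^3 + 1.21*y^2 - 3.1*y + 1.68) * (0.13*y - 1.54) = -0.0026*y^5 - 0.8402*y^4 + 10.4753*y^3 - 2.2664*y^2 + 4.9924*y - 2.5872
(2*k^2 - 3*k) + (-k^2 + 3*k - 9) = k^2 - 9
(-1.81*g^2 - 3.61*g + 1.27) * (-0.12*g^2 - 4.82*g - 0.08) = 0.2172*g^4 + 9.1574*g^3 + 17.3926*g^2 - 5.8326*g - 0.1016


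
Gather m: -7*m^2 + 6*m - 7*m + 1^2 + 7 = -7*m^2 - m + 8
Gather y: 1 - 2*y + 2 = 3 - 2*y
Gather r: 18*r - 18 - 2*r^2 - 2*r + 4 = -2*r^2 + 16*r - 14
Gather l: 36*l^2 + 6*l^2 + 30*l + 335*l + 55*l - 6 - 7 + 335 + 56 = 42*l^2 + 420*l + 378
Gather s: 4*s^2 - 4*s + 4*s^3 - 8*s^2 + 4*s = 4*s^3 - 4*s^2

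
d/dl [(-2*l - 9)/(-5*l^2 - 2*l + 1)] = 10*(-l^2 - 9*l - 2)/(25*l^4 + 20*l^3 - 6*l^2 - 4*l + 1)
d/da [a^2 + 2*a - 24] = 2*a + 2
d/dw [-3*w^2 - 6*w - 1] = -6*w - 6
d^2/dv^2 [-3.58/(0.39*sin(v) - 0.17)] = (0.544518*sin(v)^2 + 0.237354*sin(v) - 1.089036)/(0.39*sin(v) - 0.17)^3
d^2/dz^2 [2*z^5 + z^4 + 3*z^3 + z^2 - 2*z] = 40*z^3 + 12*z^2 + 18*z + 2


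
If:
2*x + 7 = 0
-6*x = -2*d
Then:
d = -21/2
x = -7/2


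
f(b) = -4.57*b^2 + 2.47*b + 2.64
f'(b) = 2.47 - 9.14*b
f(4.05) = -62.32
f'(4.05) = -34.55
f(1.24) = -1.32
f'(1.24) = -8.86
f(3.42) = -42.37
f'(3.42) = -28.79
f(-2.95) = -44.42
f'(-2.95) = 29.43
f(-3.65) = -67.26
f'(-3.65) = 35.83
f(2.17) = -13.52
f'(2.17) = -17.36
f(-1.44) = -10.39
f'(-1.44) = 15.63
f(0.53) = 2.67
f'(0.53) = -2.37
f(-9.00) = -389.76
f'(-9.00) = 84.73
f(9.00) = -345.30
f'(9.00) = -79.79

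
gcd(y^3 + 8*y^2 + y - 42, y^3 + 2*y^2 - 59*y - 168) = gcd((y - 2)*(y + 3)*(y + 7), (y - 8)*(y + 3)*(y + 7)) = y^2 + 10*y + 21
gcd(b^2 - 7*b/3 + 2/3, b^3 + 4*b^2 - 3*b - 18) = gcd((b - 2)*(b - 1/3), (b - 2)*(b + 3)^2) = b - 2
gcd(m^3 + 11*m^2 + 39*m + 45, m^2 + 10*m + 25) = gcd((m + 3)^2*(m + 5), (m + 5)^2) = m + 5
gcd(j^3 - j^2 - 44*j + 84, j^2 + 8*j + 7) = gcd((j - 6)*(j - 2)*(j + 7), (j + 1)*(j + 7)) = j + 7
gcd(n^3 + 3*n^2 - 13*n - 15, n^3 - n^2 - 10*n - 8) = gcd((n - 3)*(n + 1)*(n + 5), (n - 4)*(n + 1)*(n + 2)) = n + 1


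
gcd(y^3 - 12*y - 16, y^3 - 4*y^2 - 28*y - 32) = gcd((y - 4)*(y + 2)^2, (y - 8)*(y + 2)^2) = y^2 + 4*y + 4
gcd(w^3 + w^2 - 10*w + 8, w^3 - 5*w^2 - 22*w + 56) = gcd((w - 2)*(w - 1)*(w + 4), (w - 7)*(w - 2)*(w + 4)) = w^2 + 2*w - 8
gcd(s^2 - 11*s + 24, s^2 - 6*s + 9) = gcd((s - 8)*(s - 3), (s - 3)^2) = s - 3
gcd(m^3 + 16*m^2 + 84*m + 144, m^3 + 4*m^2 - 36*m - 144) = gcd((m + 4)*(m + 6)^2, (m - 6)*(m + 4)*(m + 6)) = m^2 + 10*m + 24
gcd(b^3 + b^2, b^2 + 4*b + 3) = b + 1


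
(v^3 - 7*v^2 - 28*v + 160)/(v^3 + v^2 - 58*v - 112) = (v^2 + v - 20)/(v^2 + 9*v + 14)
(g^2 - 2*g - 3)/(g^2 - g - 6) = (g + 1)/(g + 2)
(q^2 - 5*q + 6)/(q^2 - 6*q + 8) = (q - 3)/(q - 4)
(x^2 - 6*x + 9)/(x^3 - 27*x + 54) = 1/(x + 6)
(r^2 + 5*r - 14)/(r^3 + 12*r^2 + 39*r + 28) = (r - 2)/(r^2 + 5*r + 4)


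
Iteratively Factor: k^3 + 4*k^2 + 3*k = (k + 1)*(k^2 + 3*k) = k*(k + 1)*(k + 3)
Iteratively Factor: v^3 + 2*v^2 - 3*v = (v - 1)*(v^2 + 3*v) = (v - 1)*(v + 3)*(v)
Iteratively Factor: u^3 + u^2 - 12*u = (u + 4)*(u^2 - 3*u) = u*(u + 4)*(u - 3)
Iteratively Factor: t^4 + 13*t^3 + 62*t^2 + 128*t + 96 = (t + 2)*(t^3 + 11*t^2 + 40*t + 48) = (t + 2)*(t + 4)*(t^2 + 7*t + 12) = (t + 2)*(t + 4)^2*(t + 3)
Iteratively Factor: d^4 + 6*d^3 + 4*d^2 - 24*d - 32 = (d - 2)*(d^3 + 8*d^2 + 20*d + 16) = (d - 2)*(d + 4)*(d^2 + 4*d + 4) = (d - 2)*(d + 2)*(d + 4)*(d + 2)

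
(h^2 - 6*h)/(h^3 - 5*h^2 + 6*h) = (h - 6)/(h^2 - 5*h + 6)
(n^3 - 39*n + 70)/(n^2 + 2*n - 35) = n - 2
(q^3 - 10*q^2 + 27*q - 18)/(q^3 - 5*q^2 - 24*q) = (-q^3 + 10*q^2 - 27*q + 18)/(q*(-q^2 + 5*q + 24))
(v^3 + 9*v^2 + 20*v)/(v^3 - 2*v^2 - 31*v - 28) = v*(v + 5)/(v^2 - 6*v - 7)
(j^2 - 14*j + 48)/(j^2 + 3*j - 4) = (j^2 - 14*j + 48)/(j^2 + 3*j - 4)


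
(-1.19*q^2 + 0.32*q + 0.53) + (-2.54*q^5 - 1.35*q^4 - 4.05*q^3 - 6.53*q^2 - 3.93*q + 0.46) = -2.54*q^5 - 1.35*q^4 - 4.05*q^3 - 7.72*q^2 - 3.61*q + 0.99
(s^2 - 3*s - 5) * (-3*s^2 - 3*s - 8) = -3*s^4 + 6*s^3 + 16*s^2 + 39*s + 40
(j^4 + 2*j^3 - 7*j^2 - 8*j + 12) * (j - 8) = j^5 - 6*j^4 - 23*j^3 + 48*j^2 + 76*j - 96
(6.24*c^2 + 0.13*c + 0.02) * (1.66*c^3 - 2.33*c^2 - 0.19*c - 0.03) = 10.3584*c^5 - 14.3234*c^4 - 1.4553*c^3 - 0.2585*c^2 - 0.0077*c - 0.0006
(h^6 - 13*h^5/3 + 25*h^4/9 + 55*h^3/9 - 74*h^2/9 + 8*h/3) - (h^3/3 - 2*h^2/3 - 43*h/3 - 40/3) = h^6 - 13*h^5/3 + 25*h^4/9 + 52*h^3/9 - 68*h^2/9 + 17*h + 40/3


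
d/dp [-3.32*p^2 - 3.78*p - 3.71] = -6.64*p - 3.78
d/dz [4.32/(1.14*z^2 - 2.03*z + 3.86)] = (8.7696 - 9.8496*z)/(1.14*z^2 - 2.03*z + 3.86)^2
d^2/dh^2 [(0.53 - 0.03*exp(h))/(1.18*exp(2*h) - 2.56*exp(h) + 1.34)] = (-0.041772*exp(4*h) + 2.861264*exp(3*h) - 4.518456*exp(2*h) + 0.018352000000001*exp(h) + 1.764244)*exp(h)/(1.643032*exp(6*h) - 10.693632*exp(5*h) + 28.797192*exp(4*h) - 41.064448*exp(3*h) + 32.701896*exp(2*h) - 13.790208*exp(h) + 2.406104)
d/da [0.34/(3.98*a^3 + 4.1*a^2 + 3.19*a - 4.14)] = (-4.0596*a^2 - 2.788*a - 1.0846)/(3.98*a^3 + 4.1*a^2 + 3.19*a - 4.14)^2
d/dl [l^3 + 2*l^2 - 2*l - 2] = 3*l^2 + 4*l - 2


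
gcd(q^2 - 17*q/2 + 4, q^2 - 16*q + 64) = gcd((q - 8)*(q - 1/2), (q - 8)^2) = q - 8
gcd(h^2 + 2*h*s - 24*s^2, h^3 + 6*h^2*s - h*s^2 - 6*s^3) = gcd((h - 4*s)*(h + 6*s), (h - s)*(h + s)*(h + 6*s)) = h + 6*s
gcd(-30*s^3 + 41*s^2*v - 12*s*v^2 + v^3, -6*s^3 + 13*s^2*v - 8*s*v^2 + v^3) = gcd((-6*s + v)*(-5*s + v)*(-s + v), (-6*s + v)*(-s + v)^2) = 6*s^2 - 7*s*v + v^2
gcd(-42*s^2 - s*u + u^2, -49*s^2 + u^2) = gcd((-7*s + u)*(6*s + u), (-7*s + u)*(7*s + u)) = 7*s - u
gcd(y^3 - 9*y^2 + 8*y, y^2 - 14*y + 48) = y - 8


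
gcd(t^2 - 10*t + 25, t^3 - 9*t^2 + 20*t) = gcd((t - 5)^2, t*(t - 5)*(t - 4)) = t - 5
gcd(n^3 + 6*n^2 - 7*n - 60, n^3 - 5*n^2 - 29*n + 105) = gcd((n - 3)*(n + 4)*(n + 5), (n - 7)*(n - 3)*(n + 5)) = n^2 + 2*n - 15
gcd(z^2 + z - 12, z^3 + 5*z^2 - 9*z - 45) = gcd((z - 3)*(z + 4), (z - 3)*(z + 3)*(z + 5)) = z - 3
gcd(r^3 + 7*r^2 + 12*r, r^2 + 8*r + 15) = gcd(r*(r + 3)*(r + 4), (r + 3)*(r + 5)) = r + 3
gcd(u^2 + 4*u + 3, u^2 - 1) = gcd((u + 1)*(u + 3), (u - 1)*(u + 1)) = u + 1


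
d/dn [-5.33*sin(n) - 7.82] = -5.33*cos(n)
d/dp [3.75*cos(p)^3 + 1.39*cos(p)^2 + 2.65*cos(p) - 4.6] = (11.25*sin(p)^2 - 2.78*cos(p) - 13.9)*sin(p)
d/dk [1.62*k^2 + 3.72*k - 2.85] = 3.24*k + 3.72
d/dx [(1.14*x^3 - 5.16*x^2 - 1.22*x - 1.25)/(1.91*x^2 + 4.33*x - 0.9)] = (2.1774*x^4 + 9.8724*x^3 - 23.0906*x^2 + 14.063*x + 6.5105)/(3.6481*x^4 + 16.5406*x^3 + 15.3109*x^2 - 7.794*x + 0.81)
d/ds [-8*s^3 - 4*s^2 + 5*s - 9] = -24*s^2 - 8*s + 5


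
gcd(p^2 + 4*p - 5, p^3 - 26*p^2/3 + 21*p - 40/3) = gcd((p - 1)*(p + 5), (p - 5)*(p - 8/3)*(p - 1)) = p - 1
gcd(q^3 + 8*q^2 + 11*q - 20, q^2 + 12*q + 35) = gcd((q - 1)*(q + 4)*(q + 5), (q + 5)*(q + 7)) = q + 5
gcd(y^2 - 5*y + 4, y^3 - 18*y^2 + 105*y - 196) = y - 4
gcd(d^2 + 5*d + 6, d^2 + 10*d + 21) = d + 3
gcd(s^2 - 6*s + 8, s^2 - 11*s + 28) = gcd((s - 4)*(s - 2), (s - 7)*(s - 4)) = s - 4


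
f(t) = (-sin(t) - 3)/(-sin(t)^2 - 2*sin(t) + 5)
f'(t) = (2*sin(t)*cos(t) + 2*cos(t))*(-sin(t) - 3)/(-sin(t)^2 - 2*sin(t) + 5)^2 - cos(t)/(-sin(t)^2 - 2*sin(t) + 5) = (-6*sin(t) + cos(t)^2 - 12)*cos(t)/(sin(t)^2 + 2*sin(t) - 5)^2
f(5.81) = -0.45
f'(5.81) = -0.23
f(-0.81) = -0.38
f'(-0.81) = -0.14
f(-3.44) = -0.76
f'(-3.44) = 0.66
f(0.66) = -1.06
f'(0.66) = -1.03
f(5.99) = -0.49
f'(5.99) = -0.30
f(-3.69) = -0.96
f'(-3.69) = 0.90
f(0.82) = -1.24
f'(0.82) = -1.20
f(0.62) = -1.02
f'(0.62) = -0.98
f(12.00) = -0.43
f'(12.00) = -0.20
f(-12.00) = -0.97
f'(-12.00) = -0.92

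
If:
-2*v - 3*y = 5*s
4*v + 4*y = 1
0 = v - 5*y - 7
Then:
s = 1/8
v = 11/8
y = -9/8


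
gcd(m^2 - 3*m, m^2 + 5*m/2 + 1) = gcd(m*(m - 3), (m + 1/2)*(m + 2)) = 1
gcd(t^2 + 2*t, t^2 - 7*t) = t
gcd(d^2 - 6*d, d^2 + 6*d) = d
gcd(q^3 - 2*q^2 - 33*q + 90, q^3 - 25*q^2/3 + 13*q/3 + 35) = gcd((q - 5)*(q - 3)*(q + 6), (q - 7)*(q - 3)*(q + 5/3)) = q - 3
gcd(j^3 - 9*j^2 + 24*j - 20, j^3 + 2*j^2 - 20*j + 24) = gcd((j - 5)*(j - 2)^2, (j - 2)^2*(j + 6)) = j^2 - 4*j + 4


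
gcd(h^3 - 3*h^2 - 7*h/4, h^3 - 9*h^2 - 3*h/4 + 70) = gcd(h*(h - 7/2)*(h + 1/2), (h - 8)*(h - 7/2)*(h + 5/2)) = h - 7/2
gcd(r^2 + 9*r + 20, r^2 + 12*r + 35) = r + 5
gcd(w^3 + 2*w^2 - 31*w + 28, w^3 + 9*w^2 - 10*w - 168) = w^2 + 3*w - 28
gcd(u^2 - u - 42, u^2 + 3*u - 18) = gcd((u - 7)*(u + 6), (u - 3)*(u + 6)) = u + 6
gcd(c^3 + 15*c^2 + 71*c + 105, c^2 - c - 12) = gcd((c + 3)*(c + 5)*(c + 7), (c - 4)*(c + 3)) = c + 3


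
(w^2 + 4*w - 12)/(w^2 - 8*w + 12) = (w + 6)/(w - 6)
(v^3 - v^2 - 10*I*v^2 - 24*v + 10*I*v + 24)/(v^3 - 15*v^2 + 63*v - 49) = (v^2 - 10*I*v - 24)/(v^2 - 14*v + 49)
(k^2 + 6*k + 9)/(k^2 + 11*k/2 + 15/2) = 2*(k + 3)/(2*k + 5)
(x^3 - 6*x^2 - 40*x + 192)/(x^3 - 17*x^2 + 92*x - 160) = (x + 6)/(x - 5)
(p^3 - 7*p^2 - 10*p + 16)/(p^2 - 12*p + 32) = (p^2 + p - 2)/(p - 4)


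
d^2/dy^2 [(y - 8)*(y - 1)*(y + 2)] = 6*y - 14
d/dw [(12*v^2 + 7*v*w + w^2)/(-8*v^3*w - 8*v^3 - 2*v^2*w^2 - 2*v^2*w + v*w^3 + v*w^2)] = (-(7*v + 2*w)*(8*v^2*w + 8*v^2 + 2*v*w^2 + 2*v*w - w^3 - w^2) + (12*v^2 + 7*v*w + w^2)*(8*v^2 + 4*v*w + 2*v - 3*w^2 - 2*w))/(v*(8*v^2*w + 8*v^2 + 2*v*w^2 + 2*v*w - w^3 - w^2)^2)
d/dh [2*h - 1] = 2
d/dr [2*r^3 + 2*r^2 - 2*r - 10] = 6*r^2 + 4*r - 2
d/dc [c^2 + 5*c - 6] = 2*c + 5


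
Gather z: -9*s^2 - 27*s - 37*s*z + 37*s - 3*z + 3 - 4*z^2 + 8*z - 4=-9*s^2 + 10*s - 4*z^2 + z*(5 - 37*s) - 1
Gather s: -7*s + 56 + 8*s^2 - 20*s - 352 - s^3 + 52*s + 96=-s^3 + 8*s^2 + 25*s - 200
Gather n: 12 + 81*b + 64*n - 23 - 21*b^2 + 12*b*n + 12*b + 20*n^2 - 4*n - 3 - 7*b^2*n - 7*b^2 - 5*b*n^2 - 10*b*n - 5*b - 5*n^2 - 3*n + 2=-28*b^2 + 88*b + n^2*(15 - 5*b) + n*(-7*b^2 + 2*b + 57) - 12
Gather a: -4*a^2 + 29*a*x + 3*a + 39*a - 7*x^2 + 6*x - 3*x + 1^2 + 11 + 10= -4*a^2 + a*(29*x + 42) - 7*x^2 + 3*x + 22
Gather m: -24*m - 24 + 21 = -24*m - 3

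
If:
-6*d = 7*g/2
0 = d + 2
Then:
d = -2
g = 24/7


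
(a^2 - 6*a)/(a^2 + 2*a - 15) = a*(a - 6)/(a^2 + 2*a - 15)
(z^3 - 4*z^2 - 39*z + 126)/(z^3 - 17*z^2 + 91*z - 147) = (z + 6)/(z - 7)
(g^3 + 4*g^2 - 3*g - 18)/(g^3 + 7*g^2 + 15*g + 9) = (g - 2)/(g + 1)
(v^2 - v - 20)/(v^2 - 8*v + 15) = (v + 4)/(v - 3)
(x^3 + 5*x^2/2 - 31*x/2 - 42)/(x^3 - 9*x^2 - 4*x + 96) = (x + 7/2)/(x - 8)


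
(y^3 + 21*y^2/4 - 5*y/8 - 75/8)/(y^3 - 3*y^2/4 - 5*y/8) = (2*y^2 + 13*y + 15)/(y*(2*y + 1))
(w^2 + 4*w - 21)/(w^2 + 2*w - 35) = (w - 3)/(w - 5)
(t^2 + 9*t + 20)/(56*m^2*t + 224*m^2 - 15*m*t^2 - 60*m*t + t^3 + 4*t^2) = (t + 5)/(56*m^2 - 15*m*t + t^2)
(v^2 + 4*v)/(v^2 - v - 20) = v/(v - 5)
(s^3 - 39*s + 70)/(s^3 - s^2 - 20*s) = (s^2 + 5*s - 14)/(s*(s + 4))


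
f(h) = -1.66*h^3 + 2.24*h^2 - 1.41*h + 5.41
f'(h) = -4.98*h^2 + 4.48*h - 1.41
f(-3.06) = 78.26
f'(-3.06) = -61.75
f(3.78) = -57.57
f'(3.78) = -55.63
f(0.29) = 5.15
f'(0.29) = -0.53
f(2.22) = -4.84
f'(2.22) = -16.01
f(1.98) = -1.49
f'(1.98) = -12.06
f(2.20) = -4.53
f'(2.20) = -15.66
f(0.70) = 4.95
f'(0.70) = -0.71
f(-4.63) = 224.72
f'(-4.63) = -128.91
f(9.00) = -1035.98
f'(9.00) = -364.47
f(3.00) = -23.48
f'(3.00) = -32.79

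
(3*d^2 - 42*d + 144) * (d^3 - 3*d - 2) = 3*d^5 - 42*d^4 + 135*d^3 + 120*d^2 - 348*d - 288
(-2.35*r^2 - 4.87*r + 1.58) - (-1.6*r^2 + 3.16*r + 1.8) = -0.75*r^2 - 8.03*r - 0.22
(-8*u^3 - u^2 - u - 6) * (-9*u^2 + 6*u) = 72*u^5 - 39*u^4 + 3*u^3 + 48*u^2 - 36*u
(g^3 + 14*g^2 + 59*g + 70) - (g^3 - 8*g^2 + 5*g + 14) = 22*g^2 + 54*g + 56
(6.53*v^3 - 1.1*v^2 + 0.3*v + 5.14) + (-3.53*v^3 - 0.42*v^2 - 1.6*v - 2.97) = 3.0*v^3 - 1.52*v^2 - 1.3*v + 2.17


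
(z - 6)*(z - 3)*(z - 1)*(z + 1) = z^4 - 9*z^3 + 17*z^2 + 9*z - 18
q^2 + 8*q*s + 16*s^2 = (q + 4*s)^2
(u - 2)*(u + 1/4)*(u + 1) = u^3 - 3*u^2/4 - 9*u/4 - 1/2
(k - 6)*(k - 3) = k^2 - 9*k + 18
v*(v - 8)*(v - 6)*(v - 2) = v^4 - 16*v^3 + 76*v^2 - 96*v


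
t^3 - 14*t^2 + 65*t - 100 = (t - 5)^2*(t - 4)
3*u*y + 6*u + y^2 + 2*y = (3*u + y)*(y + 2)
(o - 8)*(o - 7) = o^2 - 15*o + 56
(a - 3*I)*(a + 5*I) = a^2 + 2*I*a + 15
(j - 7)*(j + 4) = j^2 - 3*j - 28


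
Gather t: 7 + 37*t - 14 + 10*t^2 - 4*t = 10*t^2 + 33*t - 7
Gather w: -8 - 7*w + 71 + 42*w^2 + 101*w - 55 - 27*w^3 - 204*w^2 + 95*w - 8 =-27*w^3 - 162*w^2 + 189*w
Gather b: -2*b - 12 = -2*b - 12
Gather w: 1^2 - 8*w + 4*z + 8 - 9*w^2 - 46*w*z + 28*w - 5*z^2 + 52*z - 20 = -9*w^2 + w*(20 - 46*z) - 5*z^2 + 56*z - 11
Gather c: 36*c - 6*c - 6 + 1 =30*c - 5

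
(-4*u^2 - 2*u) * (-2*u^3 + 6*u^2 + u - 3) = 8*u^5 - 20*u^4 - 16*u^3 + 10*u^2 + 6*u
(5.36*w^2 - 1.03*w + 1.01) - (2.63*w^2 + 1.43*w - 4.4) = 2.73*w^2 - 2.46*w + 5.41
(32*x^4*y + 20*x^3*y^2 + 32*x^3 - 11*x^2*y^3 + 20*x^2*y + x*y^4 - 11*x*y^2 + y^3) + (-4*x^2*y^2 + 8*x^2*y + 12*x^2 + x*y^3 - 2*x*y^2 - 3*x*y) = 32*x^4*y + 20*x^3*y^2 + 32*x^3 - 11*x^2*y^3 - 4*x^2*y^2 + 28*x^2*y + 12*x^2 + x*y^4 + x*y^3 - 13*x*y^2 - 3*x*y + y^3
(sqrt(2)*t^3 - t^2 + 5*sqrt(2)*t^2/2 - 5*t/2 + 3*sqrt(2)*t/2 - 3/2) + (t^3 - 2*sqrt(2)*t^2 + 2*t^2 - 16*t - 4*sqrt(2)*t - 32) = t^3 + sqrt(2)*t^3 + sqrt(2)*t^2/2 + t^2 - 37*t/2 - 5*sqrt(2)*t/2 - 67/2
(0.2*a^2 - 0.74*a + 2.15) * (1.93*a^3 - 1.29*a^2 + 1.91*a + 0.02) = 0.386*a^5 - 1.6862*a^4 + 5.4861*a^3 - 4.1829*a^2 + 4.0917*a + 0.043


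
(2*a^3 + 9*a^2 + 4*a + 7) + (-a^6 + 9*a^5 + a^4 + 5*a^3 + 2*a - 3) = -a^6 + 9*a^5 + a^4 + 7*a^3 + 9*a^2 + 6*a + 4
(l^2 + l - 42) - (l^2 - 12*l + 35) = 13*l - 77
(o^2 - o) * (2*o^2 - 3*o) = 2*o^4 - 5*o^3 + 3*o^2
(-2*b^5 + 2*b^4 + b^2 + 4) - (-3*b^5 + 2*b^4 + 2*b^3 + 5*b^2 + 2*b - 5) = b^5 - 2*b^3 - 4*b^2 - 2*b + 9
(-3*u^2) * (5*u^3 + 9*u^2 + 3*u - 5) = -15*u^5 - 27*u^4 - 9*u^3 + 15*u^2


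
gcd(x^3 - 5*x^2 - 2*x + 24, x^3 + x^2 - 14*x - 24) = x^2 - 2*x - 8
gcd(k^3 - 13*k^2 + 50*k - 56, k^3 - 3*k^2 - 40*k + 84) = k^2 - 9*k + 14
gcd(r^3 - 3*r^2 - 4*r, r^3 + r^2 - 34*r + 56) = r - 4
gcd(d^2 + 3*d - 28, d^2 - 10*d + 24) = d - 4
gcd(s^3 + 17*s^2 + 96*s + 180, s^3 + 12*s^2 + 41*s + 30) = s^2 + 11*s + 30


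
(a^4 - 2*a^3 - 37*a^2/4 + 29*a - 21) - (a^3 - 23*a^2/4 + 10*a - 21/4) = a^4 - 3*a^3 - 7*a^2/2 + 19*a - 63/4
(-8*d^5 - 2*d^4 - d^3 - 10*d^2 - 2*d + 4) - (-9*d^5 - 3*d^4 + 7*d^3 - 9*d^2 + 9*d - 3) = d^5 + d^4 - 8*d^3 - d^2 - 11*d + 7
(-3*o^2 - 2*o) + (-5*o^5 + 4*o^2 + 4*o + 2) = -5*o^5 + o^2 + 2*o + 2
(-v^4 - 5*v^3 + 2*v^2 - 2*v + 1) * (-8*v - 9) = 8*v^5 + 49*v^4 + 29*v^3 - 2*v^2 + 10*v - 9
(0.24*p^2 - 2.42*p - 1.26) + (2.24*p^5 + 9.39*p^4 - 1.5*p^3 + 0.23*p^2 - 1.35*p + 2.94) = 2.24*p^5 + 9.39*p^4 - 1.5*p^3 + 0.47*p^2 - 3.77*p + 1.68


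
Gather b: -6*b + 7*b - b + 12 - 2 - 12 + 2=0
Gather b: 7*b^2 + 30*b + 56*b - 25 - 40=7*b^2 + 86*b - 65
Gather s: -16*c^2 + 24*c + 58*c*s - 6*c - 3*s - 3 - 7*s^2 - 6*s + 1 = -16*c^2 + 18*c - 7*s^2 + s*(58*c - 9) - 2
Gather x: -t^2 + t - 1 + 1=-t^2 + t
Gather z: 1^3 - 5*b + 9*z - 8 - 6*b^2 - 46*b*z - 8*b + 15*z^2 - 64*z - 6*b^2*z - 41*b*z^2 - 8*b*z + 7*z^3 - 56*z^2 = -6*b^2 - 13*b + 7*z^3 + z^2*(-41*b - 41) + z*(-6*b^2 - 54*b - 55) - 7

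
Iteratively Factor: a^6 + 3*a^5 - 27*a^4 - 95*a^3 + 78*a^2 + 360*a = (a - 2)*(a^5 + 5*a^4 - 17*a^3 - 129*a^2 - 180*a) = (a - 2)*(a + 4)*(a^4 + a^3 - 21*a^2 - 45*a) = (a - 5)*(a - 2)*(a + 4)*(a^3 + 6*a^2 + 9*a) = (a - 5)*(a - 2)*(a + 3)*(a + 4)*(a^2 + 3*a) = (a - 5)*(a - 2)*(a + 3)^2*(a + 4)*(a)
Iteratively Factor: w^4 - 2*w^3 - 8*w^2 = (w)*(w^3 - 2*w^2 - 8*w) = w*(w - 4)*(w^2 + 2*w) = w^2*(w - 4)*(w + 2)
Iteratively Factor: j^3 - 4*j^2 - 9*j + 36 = (j - 3)*(j^2 - j - 12) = (j - 4)*(j - 3)*(j + 3)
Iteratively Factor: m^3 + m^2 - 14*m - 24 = (m + 2)*(m^2 - m - 12) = (m - 4)*(m + 2)*(m + 3)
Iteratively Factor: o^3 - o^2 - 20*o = (o)*(o^2 - o - 20) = o*(o - 5)*(o + 4)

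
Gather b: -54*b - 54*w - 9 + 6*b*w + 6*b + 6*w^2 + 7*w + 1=b*(6*w - 48) + 6*w^2 - 47*w - 8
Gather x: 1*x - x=0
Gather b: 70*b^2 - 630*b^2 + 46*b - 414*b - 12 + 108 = -560*b^2 - 368*b + 96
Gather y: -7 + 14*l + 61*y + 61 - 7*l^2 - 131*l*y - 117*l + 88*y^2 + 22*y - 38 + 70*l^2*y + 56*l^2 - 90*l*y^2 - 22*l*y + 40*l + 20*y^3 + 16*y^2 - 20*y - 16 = 49*l^2 - 63*l + 20*y^3 + y^2*(104 - 90*l) + y*(70*l^2 - 153*l + 63)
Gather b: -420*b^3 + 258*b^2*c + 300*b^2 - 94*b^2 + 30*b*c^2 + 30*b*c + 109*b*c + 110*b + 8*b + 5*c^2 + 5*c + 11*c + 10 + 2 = -420*b^3 + b^2*(258*c + 206) + b*(30*c^2 + 139*c + 118) + 5*c^2 + 16*c + 12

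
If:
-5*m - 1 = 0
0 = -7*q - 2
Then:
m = -1/5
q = -2/7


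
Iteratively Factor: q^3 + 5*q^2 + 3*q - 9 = (q - 1)*(q^2 + 6*q + 9) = (q - 1)*(q + 3)*(q + 3)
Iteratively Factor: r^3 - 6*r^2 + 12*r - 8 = (r - 2)*(r^2 - 4*r + 4) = (r - 2)^2*(r - 2)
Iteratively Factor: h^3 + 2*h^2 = (h)*(h^2 + 2*h) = h^2*(h + 2)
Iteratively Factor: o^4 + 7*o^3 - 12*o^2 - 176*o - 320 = (o + 4)*(o^3 + 3*o^2 - 24*o - 80) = (o - 5)*(o + 4)*(o^2 + 8*o + 16) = (o - 5)*(o + 4)^2*(o + 4)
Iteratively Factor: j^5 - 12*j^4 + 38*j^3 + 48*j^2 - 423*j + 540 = (j - 3)*(j^4 - 9*j^3 + 11*j^2 + 81*j - 180) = (j - 4)*(j - 3)*(j^3 - 5*j^2 - 9*j + 45) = (j - 4)*(j - 3)^2*(j^2 - 2*j - 15) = (j - 4)*(j - 3)^2*(j + 3)*(j - 5)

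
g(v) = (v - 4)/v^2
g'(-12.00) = -0.01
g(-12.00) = -0.11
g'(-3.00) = -0.41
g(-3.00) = -0.78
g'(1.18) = 4.15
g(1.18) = -2.03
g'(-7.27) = -0.04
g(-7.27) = -0.21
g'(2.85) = 0.22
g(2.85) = -0.14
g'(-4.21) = -0.16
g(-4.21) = -0.46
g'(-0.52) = -60.59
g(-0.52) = -16.72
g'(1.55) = 1.73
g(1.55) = -1.02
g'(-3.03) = -0.40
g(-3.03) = -0.77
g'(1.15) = 4.50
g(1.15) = -2.16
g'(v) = v^(-2) - 2*(v - 4)/v^3 = (8 - v)/v^3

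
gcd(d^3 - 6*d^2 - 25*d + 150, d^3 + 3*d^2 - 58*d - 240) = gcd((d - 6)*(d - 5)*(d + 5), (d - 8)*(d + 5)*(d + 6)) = d + 5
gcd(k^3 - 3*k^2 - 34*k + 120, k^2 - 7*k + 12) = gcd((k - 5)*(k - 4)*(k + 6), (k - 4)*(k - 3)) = k - 4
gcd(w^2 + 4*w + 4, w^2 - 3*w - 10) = w + 2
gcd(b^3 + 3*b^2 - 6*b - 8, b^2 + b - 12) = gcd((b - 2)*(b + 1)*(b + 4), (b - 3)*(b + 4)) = b + 4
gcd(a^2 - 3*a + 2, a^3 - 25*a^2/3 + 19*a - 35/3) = a - 1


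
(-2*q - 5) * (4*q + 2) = -8*q^2 - 24*q - 10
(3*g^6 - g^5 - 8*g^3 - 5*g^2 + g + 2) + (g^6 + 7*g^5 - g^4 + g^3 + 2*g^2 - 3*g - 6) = 4*g^6 + 6*g^5 - g^4 - 7*g^3 - 3*g^2 - 2*g - 4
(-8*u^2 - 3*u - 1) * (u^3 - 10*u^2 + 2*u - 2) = -8*u^5 + 77*u^4 + 13*u^3 + 20*u^2 + 4*u + 2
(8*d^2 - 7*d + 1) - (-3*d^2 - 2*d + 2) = 11*d^2 - 5*d - 1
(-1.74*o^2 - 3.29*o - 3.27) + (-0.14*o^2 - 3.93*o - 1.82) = -1.88*o^2 - 7.22*o - 5.09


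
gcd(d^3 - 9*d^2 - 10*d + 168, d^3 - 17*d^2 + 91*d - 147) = d - 7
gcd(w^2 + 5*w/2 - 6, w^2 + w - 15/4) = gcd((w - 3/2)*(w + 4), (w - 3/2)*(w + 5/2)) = w - 3/2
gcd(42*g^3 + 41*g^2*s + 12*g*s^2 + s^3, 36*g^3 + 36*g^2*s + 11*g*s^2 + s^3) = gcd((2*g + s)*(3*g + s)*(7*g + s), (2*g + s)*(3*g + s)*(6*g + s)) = 6*g^2 + 5*g*s + s^2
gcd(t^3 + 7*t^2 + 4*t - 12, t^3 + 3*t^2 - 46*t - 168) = t + 6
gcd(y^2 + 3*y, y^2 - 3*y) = y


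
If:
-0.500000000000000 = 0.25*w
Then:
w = -2.00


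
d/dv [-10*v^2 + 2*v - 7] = 2 - 20*v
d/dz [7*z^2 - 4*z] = 14*z - 4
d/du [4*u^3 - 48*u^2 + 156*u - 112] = 12*u^2 - 96*u + 156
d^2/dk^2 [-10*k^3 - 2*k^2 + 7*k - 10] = -60*k - 4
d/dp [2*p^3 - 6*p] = 6*p^2 - 6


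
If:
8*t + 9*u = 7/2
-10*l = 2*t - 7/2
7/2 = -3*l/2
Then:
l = -7/3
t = 161/12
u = -623/54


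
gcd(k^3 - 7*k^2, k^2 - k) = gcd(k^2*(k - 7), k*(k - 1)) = k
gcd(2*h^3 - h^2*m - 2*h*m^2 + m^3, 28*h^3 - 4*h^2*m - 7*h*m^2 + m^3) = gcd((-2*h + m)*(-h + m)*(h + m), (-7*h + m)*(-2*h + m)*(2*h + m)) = 2*h - m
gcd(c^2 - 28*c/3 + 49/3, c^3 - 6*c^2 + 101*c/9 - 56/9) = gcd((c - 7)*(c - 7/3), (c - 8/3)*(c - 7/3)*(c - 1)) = c - 7/3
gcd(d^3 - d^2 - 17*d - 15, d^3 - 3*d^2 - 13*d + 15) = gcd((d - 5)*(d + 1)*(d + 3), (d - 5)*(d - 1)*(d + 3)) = d^2 - 2*d - 15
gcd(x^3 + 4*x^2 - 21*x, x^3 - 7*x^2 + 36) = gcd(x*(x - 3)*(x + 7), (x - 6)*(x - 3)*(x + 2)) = x - 3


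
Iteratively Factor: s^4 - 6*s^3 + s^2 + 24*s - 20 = (s - 5)*(s^3 - s^2 - 4*s + 4) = (s - 5)*(s + 2)*(s^2 - 3*s + 2) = (s - 5)*(s - 2)*(s + 2)*(s - 1)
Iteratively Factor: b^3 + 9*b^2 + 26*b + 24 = (b + 3)*(b^2 + 6*b + 8) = (b + 2)*(b + 3)*(b + 4)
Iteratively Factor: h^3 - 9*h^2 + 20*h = (h - 5)*(h^2 - 4*h) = (h - 5)*(h - 4)*(h)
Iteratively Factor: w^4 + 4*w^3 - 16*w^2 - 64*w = (w + 4)*(w^3 - 16*w) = w*(w + 4)*(w^2 - 16) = w*(w + 4)^2*(w - 4)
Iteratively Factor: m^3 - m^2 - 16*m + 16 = (m + 4)*(m^2 - 5*m + 4) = (m - 4)*(m + 4)*(m - 1)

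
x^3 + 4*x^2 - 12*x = x*(x - 2)*(x + 6)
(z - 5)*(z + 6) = z^2 + z - 30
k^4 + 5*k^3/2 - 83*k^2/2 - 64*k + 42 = (k - 6)*(k - 1/2)*(k + 2)*(k + 7)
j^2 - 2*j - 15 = (j - 5)*(j + 3)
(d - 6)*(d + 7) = d^2 + d - 42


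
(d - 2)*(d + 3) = d^2 + d - 6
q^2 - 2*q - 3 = (q - 3)*(q + 1)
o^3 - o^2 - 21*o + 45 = (o - 3)^2*(o + 5)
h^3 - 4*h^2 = h^2*(h - 4)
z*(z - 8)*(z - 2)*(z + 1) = z^4 - 9*z^3 + 6*z^2 + 16*z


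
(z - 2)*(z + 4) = z^2 + 2*z - 8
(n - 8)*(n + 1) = n^2 - 7*n - 8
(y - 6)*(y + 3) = y^2 - 3*y - 18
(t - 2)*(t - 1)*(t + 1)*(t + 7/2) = t^4 + 3*t^3/2 - 8*t^2 - 3*t/2 + 7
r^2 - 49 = (r - 7)*(r + 7)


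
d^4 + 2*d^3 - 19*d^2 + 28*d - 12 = (d - 2)*(d - 1)^2*(d + 6)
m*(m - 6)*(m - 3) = m^3 - 9*m^2 + 18*m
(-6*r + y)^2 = 36*r^2 - 12*r*y + y^2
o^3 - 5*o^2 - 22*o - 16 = (o - 8)*(o + 1)*(o + 2)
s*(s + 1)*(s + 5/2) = s^3 + 7*s^2/2 + 5*s/2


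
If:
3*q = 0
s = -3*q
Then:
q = 0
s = 0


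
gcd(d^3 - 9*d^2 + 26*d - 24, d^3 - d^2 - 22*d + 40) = d^2 - 6*d + 8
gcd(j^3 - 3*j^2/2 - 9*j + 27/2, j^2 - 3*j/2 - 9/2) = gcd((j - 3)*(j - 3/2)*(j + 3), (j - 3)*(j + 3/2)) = j - 3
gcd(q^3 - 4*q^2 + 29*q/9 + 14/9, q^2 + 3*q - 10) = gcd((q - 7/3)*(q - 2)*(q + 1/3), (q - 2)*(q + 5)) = q - 2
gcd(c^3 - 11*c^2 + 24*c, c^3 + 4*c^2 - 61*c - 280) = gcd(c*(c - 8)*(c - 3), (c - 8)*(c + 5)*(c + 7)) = c - 8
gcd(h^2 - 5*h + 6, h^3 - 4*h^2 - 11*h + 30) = h - 2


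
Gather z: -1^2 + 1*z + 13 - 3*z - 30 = -2*z - 18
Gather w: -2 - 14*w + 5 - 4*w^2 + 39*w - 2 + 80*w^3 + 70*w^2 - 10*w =80*w^3 + 66*w^2 + 15*w + 1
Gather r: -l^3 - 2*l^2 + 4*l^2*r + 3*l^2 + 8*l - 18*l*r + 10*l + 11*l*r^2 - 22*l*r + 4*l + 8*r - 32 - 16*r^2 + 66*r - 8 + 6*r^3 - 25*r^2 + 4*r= -l^3 + l^2 + 22*l + 6*r^3 + r^2*(11*l - 41) + r*(4*l^2 - 40*l + 78) - 40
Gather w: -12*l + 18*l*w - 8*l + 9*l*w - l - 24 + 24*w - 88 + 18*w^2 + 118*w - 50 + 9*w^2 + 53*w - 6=-21*l + 27*w^2 + w*(27*l + 195) - 168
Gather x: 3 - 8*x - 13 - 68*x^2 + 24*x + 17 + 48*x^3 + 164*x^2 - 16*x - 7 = 48*x^3 + 96*x^2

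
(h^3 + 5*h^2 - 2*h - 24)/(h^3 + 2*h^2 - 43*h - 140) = (h^2 + h - 6)/(h^2 - 2*h - 35)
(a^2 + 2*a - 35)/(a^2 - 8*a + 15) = (a + 7)/(a - 3)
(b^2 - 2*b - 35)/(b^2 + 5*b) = (b - 7)/b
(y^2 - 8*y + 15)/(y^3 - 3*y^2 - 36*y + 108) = (y - 5)/(y^2 - 36)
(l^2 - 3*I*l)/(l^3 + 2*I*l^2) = (l - 3*I)/(l*(l + 2*I))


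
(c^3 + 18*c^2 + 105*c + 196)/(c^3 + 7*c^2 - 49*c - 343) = (c + 4)/(c - 7)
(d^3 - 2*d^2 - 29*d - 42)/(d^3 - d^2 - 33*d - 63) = (d + 2)/(d + 3)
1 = 1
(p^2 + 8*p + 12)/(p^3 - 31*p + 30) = (p + 2)/(p^2 - 6*p + 5)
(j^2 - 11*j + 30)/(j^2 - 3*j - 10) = (j - 6)/(j + 2)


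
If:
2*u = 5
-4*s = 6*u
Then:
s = -15/4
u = 5/2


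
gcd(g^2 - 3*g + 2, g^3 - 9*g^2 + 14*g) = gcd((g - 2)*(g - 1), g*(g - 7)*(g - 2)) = g - 2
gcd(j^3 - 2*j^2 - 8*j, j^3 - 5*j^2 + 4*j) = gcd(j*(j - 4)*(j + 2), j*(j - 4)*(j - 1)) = j^2 - 4*j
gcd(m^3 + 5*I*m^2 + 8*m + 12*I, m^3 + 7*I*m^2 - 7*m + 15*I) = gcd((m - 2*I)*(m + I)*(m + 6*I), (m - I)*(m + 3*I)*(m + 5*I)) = 1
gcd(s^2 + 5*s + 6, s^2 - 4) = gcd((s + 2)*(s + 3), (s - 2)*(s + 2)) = s + 2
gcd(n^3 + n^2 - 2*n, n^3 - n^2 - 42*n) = n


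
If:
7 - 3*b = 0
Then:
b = 7/3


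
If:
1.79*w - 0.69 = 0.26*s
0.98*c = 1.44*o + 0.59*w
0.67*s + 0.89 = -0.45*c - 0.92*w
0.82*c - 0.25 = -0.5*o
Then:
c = 0.24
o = 0.11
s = -1.68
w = 0.14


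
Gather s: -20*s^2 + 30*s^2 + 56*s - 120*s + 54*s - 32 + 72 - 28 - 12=10*s^2 - 10*s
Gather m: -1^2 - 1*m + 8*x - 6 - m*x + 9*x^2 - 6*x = m*(-x - 1) + 9*x^2 + 2*x - 7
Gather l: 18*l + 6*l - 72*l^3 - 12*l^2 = -72*l^3 - 12*l^2 + 24*l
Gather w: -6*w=-6*w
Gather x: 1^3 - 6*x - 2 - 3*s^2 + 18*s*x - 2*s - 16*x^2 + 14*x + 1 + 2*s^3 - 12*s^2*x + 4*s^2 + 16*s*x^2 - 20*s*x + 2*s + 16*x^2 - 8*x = 2*s^3 + s^2 + 16*s*x^2 + x*(-12*s^2 - 2*s)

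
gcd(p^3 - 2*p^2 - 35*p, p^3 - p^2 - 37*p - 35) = p^2 - 2*p - 35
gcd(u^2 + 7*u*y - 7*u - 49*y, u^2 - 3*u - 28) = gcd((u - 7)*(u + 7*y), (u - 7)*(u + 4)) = u - 7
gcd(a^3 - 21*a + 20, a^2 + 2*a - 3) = a - 1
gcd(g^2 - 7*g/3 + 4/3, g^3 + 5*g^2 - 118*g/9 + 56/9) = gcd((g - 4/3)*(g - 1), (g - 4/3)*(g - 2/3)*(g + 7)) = g - 4/3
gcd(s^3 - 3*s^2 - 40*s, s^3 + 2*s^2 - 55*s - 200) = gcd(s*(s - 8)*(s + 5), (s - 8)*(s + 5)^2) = s^2 - 3*s - 40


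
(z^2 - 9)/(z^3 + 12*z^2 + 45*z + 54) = (z - 3)/(z^2 + 9*z + 18)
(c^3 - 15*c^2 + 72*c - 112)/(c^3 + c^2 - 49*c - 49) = (c^2 - 8*c + 16)/(c^2 + 8*c + 7)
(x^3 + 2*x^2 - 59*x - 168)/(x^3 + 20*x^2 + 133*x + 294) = (x^2 - 5*x - 24)/(x^2 + 13*x + 42)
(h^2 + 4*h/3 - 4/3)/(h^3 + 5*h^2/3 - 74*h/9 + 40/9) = 3*(h + 2)/(3*h^2 + 7*h - 20)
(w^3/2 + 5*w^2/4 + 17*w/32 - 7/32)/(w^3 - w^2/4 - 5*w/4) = (16*w^2 + 24*w - 7)/(8*w*(4*w - 5))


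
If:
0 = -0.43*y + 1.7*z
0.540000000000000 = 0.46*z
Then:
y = 4.64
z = 1.17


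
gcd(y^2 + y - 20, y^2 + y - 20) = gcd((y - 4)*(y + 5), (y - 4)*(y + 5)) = y^2 + y - 20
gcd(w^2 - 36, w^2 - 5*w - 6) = w - 6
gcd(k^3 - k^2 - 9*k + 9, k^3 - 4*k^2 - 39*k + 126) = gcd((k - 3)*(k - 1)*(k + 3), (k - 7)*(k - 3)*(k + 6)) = k - 3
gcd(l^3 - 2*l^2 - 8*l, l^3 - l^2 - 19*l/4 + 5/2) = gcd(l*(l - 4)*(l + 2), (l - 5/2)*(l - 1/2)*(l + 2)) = l + 2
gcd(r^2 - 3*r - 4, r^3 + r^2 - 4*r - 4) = r + 1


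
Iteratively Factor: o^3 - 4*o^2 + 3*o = (o - 3)*(o^2 - o) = o*(o - 3)*(o - 1)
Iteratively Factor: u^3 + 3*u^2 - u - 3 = (u + 3)*(u^2 - 1) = (u - 1)*(u + 3)*(u + 1)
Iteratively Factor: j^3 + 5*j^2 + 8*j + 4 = (j + 2)*(j^2 + 3*j + 2) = (j + 2)^2*(j + 1)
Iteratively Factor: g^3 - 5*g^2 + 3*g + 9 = (g - 3)*(g^2 - 2*g - 3) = (g - 3)^2*(g + 1)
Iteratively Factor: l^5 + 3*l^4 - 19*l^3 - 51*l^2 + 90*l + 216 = (l + 2)*(l^4 + l^3 - 21*l^2 - 9*l + 108) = (l + 2)*(l + 4)*(l^3 - 3*l^2 - 9*l + 27) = (l - 3)*(l + 2)*(l + 4)*(l^2 - 9) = (l - 3)^2*(l + 2)*(l + 4)*(l + 3)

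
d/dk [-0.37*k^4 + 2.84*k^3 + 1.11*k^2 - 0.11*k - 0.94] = -1.48*k^3 + 8.52*k^2 + 2.22*k - 0.11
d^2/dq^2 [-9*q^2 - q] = -18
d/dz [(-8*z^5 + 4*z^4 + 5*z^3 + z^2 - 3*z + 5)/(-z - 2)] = (32*z^5 + 68*z^4 - 42*z^3 - 31*z^2 - 4*z + 11)/(z^2 + 4*z + 4)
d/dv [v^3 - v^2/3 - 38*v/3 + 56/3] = 3*v^2 - 2*v/3 - 38/3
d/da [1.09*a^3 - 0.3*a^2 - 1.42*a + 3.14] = 3.27*a^2 - 0.6*a - 1.42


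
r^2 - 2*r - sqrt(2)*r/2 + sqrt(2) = (r - 2)*(r - sqrt(2)/2)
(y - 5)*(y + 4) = y^2 - y - 20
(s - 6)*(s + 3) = s^2 - 3*s - 18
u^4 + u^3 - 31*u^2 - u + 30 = (u - 5)*(u - 1)*(u + 1)*(u + 6)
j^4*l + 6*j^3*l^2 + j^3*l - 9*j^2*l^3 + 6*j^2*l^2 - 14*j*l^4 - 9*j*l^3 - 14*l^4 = (j - 2*l)*(j + l)*(j + 7*l)*(j*l + l)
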